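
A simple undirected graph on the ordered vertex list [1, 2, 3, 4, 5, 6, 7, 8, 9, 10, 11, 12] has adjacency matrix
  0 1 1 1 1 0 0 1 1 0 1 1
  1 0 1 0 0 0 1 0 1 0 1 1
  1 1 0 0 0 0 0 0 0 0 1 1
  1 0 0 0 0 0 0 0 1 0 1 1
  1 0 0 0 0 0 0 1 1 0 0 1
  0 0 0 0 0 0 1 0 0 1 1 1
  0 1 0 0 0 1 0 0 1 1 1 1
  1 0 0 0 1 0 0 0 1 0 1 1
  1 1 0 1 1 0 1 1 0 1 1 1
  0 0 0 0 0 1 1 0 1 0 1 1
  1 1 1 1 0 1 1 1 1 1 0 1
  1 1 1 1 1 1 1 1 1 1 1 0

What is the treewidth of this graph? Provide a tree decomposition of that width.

Treewidth 4.
One optimal decomposition is:
Bags: B1 = {2, 7, 9, 11, 12}  B2 = {1, 2, 9, 11, 12}  B3 = {1, 2, 3, 11, 12}  B4 = {1, 4, 9, 11, 12}  B5 = {7, 9, 10, 11, 12}  B6 = {6, 7, 10, 11, 12}  B7 = {1, 8, 9, 11, 12}  B8 = {1, 5, 8, 9, 12}
Tree: B1–B2, B2–B3, B2–B4, B1–B5, B5–B6, B4–B7, B7–B8

Each bag holds 5 vertices, so the decomposition has width 4, which upper-bounds the treewidth. For the lower bound, the 5 vertices {1, 8, 9, 11, 12} are pairwise adjacent, and any tree decomposition puts a clique entirely inside one bag — forcing width ≥ 4. The upper and lower bounds meet at 4, so that is the treewidth.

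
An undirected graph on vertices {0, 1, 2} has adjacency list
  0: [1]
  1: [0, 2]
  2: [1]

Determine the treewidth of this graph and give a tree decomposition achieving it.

Every bag has size at most 2, so the width is 2 − 1 = 1 and tw(G) ≤ 1. G has an edge, so its treewidth is at least 1. The upper and lower bounds meet at 1, so that is the treewidth.

Treewidth 1.
Bags: B1 = {1, 2}  B2 = {0, 1}
Tree: B1–B2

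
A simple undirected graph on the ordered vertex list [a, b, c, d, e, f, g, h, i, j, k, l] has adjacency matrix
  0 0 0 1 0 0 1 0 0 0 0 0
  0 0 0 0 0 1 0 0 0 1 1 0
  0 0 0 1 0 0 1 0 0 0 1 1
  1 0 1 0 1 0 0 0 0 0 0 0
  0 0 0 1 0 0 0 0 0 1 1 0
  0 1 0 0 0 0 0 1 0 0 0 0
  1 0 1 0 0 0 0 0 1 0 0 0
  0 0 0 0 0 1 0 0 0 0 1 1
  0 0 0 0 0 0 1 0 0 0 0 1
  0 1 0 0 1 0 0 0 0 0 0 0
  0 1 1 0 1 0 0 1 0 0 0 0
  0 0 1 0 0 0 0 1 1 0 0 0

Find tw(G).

3

A width-3 tree decomposition is:
Bags: B1 = {b, e, f, j}  B2 = {b, e, f, k}  B3 = {e, f, h, k}  B4 = {d, e, h, k}  B5 = {c, d, h, k}  B6 = {c, d, h, l}  B7 = {a, c, d, l}  B8 = {a, c, g, l}  B9 = {a, g, i, l}
Tree: B1–B2, B2–B3, B3–B4, B4–B5, B5–B6, B6–B7, B7–B8, B8–B9
The largest bag has 4 vertices, giving width 3; this decomposition certifies tw(G) ≤ 3. For the lower bound: the 4 vertex sets {b,f,j}, {e}, {k}, {c,d,h,l} are disjoint, each induces a connected subgraph, and every pair is joined by at least one edge of G. Contracting each set to a single vertex therefore yields K_{4} as a minor, and since treewidth is minor-monotone, tw(G) ≥ tw(K_{4}) = 3. Therefore the treewidth is 3.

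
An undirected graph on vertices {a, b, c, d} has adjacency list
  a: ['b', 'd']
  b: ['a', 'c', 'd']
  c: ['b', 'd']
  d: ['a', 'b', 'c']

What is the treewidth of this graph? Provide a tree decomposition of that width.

The largest bag has 3 vertices, giving width 2; this decomposition certifies tw(G) ≤ 2. Conversely, {b, c, d} is a clique of size 3, and the vertices of any clique must share a bag in every tree decomposition; so some bag has ≥ 3 vertices and tw(G) ≥ 2. Therefore the treewidth is 2.

Treewidth 2.
Bags: B1 = {a, b, d}  B2 = {b, c, d}
Tree: B1–B2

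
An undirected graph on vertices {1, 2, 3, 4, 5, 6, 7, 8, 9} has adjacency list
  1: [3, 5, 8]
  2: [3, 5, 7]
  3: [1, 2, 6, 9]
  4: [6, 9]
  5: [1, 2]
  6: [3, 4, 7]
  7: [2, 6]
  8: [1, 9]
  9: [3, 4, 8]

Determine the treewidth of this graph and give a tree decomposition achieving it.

Treewidth 3.
Bags: B1 = {1, 4, 8, 9}  B2 = {1, 3, 4, 9}  B3 = {1, 3, 4, 6}  B4 = {1, 3, 5, 6}  B5 = {2, 3, 5, 6}  B6 = {2, 5, 6, 7}
Tree: B1–B2, B2–B3, B3–B4, B4–B5, B5–B6

Each bag holds 4 vertices, so the decomposition has width 3, which upper-bounds the treewidth. For the lower bound: the 4 vertex sets {4,8,9}, {1}, {3}, {2,5,6,7} are disjoint, each induces a connected subgraph, and every pair is joined by at least one edge of G. Contracting each set to a single vertex therefore yields K_{4} as a minor, and since treewidth is minor-monotone, tw(G) ≥ tw(K_{4}) = 3. Combining the bounds, tw(G) = 3.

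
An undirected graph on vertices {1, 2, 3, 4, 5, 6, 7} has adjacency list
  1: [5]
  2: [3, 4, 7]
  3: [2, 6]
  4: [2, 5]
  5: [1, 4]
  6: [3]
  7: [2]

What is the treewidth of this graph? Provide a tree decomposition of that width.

Treewidth 1.
Bags: B1 = {2, 3}  B2 = {2, 4}  B3 = {3, 6}  B4 = {2, 7}  B5 = {4, 5}  B6 = {1, 5}
Tree: B1–B2, B1–B3, B2–B4, B2–B5, B5–B6

The largest bag has 2 vertices, giving width 1; this decomposition certifies tw(G) ≤ 1. Any graph with an edge has treewidth ≥ 1, and G has the edge 2–3. The upper and lower bounds meet at 1, so that is the treewidth.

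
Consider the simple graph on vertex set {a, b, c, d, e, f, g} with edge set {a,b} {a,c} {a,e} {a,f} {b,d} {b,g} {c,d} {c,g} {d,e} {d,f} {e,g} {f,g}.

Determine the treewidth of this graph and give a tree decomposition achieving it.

The largest bag has 4 vertices, giving width 3; this decomposition certifies tw(G) ≤ 3. For the lower bound: the 4 vertex sets {e,g}, {b,d}, {a}, {c} are disjoint, each induces a connected subgraph, and every pair is joined by at least one edge of G. Contracting each set to a single vertex therefore yields K_{4} as a minor, and since treewidth is minor-monotone, tw(G) ≥ tw(K_{4}) = 3. Combining the bounds, tw(G) = 3.

Treewidth 3.
One such decomposition:
Bags: B1 = {a, d, e, g}  B2 = {a, b, d, g}  B3 = {a, c, d, g}  B4 = {a, d, f, g}
Tree: B1–B2, B2–B3, B3–B4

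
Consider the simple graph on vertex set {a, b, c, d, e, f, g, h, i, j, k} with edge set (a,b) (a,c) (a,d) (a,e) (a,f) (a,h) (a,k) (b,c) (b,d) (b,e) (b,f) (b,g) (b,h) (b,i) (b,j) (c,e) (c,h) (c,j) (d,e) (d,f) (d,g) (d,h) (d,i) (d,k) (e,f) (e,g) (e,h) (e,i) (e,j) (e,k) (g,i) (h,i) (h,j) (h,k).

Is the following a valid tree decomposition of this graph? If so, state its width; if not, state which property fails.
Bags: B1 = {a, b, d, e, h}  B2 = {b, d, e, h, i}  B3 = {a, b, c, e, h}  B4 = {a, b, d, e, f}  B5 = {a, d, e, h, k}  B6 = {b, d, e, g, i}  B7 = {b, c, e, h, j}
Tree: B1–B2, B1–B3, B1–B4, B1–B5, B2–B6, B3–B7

Yes; width 4.

Every vertex of G appears in some bag (union = {a, b, c, d, e, f, g, h, i, j, k}); every edge is covered by a bag; and for each vertex v the set of bags containing v is connected in the bag tree. The decomposition is therefore valid. The largest bag has 5 vertices, so the width is 4.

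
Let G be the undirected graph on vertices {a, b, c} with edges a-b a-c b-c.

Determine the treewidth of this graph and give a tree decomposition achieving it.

A single bag containing all 3 vertices is trivially a valid decomposition of width 2. On the other hand G contains the 3-clique {a, b, c}. A clique must lie in a single bag of any decomposition, so no decomposition can have width below 2. Hence tw(G) = 2 exactly.

Treewidth 2.
Bags: B1 = {a, b, c}
Tree: (single bag)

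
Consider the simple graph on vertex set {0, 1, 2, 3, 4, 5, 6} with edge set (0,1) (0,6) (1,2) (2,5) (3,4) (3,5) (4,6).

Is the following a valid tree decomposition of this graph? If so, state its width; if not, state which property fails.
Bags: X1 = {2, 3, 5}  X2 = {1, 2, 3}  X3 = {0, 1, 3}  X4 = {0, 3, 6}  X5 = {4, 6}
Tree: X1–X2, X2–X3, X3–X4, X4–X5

No — edge (3,4) lies in no bag.

A tree decomposition must satisfy three properties: every vertex lies in some bag; for every edge, both endpoints lie together in some bag; and for every vertex, the bags containing it form a connected subtree. Here edge (3,4) lies in no bag, so the decomposition is invalid.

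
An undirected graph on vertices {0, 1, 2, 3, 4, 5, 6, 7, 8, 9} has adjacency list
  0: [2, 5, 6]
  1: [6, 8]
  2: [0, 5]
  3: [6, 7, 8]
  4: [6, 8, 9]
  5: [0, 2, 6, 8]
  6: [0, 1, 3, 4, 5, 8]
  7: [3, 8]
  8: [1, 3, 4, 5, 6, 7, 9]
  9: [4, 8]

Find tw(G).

2

A width-2 tree decomposition is:
Bags: B1 = {0, 5, 6}  B2 = {5, 6, 8}  B3 = {3, 6, 8}  B4 = {0, 2, 5}  B5 = {4, 6, 8}  B6 = {3, 7, 8}  B7 = {4, 8, 9}  B8 = {1, 6, 8}
Tree: B1–B2, B2–B3, B1–B4, B2–B5, B3–B6, B5–B7, B5–B8
The largest bag has 3 vertices, giving width 2; this decomposition certifies tw(G) ≤ 2. On the other hand G contains the 3-clique {0, 2, 5}. A clique must lie in a single bag of any decomposition, so no decomposition can have width below 2. Combining the bounds, tw(G) = 2.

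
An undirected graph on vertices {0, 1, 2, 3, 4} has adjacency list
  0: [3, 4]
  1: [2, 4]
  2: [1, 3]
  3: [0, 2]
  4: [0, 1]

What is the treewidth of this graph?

2

A width-2 tree decomposition is:
Bags: B1 = {0, 2, 3}  B2 = {0, 1, 2}  B3 = {0, 1, 4}
Tree: B1–B2, B2–B3
Each bag holds 3 vertices, so the decomposition has width 2, which upper-bounds the treewidth. The edges 0–3–2–1–4–0 form a cycle, so G is not a tree and its treewidth is at least 2. Hence tw(G) = 2 exactly.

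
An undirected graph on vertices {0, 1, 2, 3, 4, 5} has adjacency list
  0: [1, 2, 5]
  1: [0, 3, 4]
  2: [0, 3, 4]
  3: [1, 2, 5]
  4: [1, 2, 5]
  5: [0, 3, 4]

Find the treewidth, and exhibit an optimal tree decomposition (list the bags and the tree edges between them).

Treewidth 3.
Bags: B1 = {0, 1, 2, 5}  B2 = {1, 2, 3, 5}  B3 = {1, 2, 4, 5}
Tree: B1–B2, B2–B3

The largest bag has 4 vertices, giving width 3; this decomposition certifies tw(G) ≤ 3. For the lower bound: the 4 vertex sets {0,5}, {1,3}, {2}, {4} are disjoint, each induces a connected subgraph, and every pair is joined by at least one edge of G. Contracting each set to a single vertex therefore yields K_{4} as a minor, and since treewidth is minor-monotone, tw(G) ≥ tw(K_{4}) = 3. The upper and lower bounds meet at 3, so that is the treewidth.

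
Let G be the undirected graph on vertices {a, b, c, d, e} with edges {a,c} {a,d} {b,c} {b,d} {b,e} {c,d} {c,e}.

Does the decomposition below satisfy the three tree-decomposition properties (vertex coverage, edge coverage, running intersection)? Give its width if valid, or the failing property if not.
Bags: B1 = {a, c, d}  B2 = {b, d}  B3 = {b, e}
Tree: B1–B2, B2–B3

A tree decomposition must satisfy three properties: every vertex lies in some bag; for every edge, both endpoints lie together in some bag; and for every vertex, the bags containing it form a connected subtree. Here edge (c,b) lies in no bag, so the decomposition is invalid.

No — edge (c,b) lies in no bag.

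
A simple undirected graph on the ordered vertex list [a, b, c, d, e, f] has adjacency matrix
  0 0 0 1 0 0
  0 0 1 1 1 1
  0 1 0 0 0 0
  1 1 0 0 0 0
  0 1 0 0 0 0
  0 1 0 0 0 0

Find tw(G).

A width-1 tree decomposition is:
Bags: B1 = {b, d}  B2 = {b, c}  B3 = {a, d}  B4 = {b, f}  B5 = {b, e}
Tree: B1–B2, B1–B3, B1–B4, B4–B5
Each bag holds 2 vertices, so the decomposition has width 1, which upper-bounds the treewidth. Any graph with an edge has treewidth ≥ 1, and G has the edge d–b. Therefore the treewidth is 1.

1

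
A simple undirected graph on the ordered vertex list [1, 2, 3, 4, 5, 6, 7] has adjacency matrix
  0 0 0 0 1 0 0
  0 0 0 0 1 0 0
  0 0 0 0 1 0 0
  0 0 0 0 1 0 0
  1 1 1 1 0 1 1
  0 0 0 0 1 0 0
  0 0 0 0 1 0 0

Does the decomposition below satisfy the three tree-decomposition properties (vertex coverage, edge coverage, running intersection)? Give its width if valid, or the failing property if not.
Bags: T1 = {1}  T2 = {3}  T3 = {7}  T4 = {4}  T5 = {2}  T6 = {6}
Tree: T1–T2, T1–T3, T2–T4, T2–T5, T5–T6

A tree decomposition must satisfy three properties: every vertex lies in some bag; for every edge, both endpoints lie together in some bag; and for every vertex, the bags containing it form a connected subtree. Here vertex 5 appears in no bag, so the decomposition is invalid.

No — vertex 5 appears in no bag.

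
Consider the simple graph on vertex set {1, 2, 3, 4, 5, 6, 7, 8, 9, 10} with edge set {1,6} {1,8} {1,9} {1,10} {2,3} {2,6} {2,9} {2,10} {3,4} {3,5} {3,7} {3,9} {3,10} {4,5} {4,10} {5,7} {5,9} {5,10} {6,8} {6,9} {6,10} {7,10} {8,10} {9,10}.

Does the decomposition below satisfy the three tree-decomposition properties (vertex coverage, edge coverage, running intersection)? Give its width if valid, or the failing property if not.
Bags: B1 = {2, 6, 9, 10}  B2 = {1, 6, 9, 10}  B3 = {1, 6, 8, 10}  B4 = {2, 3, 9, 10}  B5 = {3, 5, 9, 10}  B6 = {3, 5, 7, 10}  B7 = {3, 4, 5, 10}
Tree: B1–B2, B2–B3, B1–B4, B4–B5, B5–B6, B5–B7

Yes; width 3.

Every vertex of G appears in some bag (union = {1, 2, 3, 4, 5, 6, 7, 8, 9, 10}); every edge is covered by a bag; and for each vertex v the set of bags containing v is connected in the bag tree. The decomposition is therefore valid. The largest bag has 4 vertices, so the width is 3.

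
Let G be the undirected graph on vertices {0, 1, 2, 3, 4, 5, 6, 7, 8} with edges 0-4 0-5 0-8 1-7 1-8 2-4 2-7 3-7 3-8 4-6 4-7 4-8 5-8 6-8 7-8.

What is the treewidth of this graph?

A width-2 tree decomposition is:
Bags: B1 = {0, 4, 8}  B2 = {4, 7, 8}  B3 = {2, 4, 7}  B4 = {0, 5, 8}  B5 = {1, 7, 8}  B6 = {3, 7, 8}  B7 = {4, 6, 8}
Tree: B1–B2, B2–B3, B1–B4, B2–B5, B2–B6, B2–B7
Every bag has size at most 3, so the width is 3 − 1 = 2 and tw(G) ≤ 2. For the lower bound, the 3 vertices {1, 7, 8} are pairwise adjacent, and any tree decomposition puts a clique entirely inside one bag — forcing width ≥ 2. Therefore the treewidth is 2.

2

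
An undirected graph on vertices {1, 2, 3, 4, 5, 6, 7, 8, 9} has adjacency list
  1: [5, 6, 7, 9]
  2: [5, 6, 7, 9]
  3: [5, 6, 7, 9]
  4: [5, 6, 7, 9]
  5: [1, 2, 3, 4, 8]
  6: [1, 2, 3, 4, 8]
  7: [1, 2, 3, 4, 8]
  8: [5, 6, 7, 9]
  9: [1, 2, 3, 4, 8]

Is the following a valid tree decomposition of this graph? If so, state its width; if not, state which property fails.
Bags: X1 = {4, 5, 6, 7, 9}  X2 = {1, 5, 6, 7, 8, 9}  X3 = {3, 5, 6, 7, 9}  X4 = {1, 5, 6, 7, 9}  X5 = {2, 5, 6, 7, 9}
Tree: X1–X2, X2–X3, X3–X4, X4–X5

No — bags containing vertex 1 are not connected in the tree.

A tree decomposition must satisfy three properties: every vertex lies in some bag; for every edge, both endpoints lie together in some bag; and for every vertex, the bags containing it form a connected subtree. Here bags containing vertex 1 are not connected in the tree, so the decomposition is invalid.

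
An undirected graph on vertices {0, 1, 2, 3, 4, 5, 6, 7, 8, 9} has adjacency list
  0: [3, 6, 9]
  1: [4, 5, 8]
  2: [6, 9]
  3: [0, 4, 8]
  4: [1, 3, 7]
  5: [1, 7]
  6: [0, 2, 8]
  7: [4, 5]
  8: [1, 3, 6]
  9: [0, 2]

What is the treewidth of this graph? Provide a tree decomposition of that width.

Treewidth 2.
Bags: B1 = {1, 5, 7}  B2 = {1, 4, 7}  B3 = {1, 4, 8}  B4 = {3, 4, 8}  B5 = {3, 6, 8}  B6 = {0, 3, 6}  B7 = {0, 2, 6}  B8 = {0, 2, 9}
Tree: B1–B2, B2–B3, B3–B4, B4–B5, B5–B6, B6–B7, B7–B8

The largest bag has 3 vertices, giving width 2; this decomposition certifies tw(G) ≤ 2. For the lower bound, G contains the cycle 5–7–4–1–5, so G is not a forest; only forests have treewidth ≤ 1, hence tw(G) ≥ 2. Combining the bounds, tw(G) = 2.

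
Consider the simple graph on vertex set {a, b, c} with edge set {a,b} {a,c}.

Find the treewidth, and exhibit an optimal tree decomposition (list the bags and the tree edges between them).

Treewidth 1.
One such decomposition:
Bags: B1 = {a, b}  B2 = {a, c}
Tree: B1–B2

The largest bag has 2 vertices, giving width 1; this decomposition certifies tw(G) ≤ 1. G has an edge, so its treewidth is at least 1. Therefore the treewidth is 1.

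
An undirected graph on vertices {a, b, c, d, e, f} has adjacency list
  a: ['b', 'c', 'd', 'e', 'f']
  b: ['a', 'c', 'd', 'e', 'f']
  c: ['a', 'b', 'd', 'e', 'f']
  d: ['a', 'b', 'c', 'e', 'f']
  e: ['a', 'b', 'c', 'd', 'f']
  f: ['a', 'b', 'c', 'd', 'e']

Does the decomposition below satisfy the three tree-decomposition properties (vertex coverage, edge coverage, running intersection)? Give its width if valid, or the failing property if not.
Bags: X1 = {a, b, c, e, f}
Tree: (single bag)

No — vertex d appears in no bag.

A tree decomposition must satisfy three properties: every vertex lies in some bag; for every edge, both endpoints lie together in some bag; and for every vertex, the bags containing it form a connected subtree. Here vertex d appears in no bag, so the decomposition is invalid.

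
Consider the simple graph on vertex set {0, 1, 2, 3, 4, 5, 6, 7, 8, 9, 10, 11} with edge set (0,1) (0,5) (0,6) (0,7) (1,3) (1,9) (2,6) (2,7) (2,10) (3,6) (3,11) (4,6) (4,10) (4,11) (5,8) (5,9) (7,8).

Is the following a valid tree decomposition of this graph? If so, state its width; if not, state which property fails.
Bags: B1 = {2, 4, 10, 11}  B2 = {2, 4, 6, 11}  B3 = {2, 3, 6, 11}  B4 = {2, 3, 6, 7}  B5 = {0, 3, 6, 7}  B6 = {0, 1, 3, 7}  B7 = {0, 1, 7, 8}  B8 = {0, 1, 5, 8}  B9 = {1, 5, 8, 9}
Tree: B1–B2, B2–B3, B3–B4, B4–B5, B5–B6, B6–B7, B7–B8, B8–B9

Vertex coverage: the bags together contain {0, 1, 2, 3, 4, 5, 6, 7, 8, 9, 10, 11}, the full vertex set. Edge coverage: each edge of G has both endpoints in at least one bag. Running intersection: for every vertex, the bags containing it form a connected subtree. All three properties hold, so this is a valid tree decomposition of width max|bag| − 1 = 3, and hence tw(G) ≤ 3.

Yes; width 3.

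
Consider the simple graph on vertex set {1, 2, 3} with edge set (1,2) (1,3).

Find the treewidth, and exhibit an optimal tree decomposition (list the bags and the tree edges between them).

Treewidth 1.
One such decomposition:
Bags: B1 = {1, 2}  B2 = {1, 3}
Tree: B1–B2

The largest bag has 2 vertices, giving width 1; this decomposition certifies tw(G) ≤ 1. G has an edge, so its treewidth is at least 1. Combining the bounds, tw(G) = 1.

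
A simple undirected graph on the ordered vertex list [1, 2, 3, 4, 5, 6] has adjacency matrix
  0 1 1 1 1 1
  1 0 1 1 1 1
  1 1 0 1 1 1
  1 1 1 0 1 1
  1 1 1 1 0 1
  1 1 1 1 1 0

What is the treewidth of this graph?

A width-5 tree decomposition is:
Bags: B1 = {1, 2, 3, 4, 5, 6}
Tree: (single bag)
A single bag containing all 6 vertices is trivially a valid decomposition of width 5. Conversely, {1, 2, 3, 4, 5, 6} is a clique of size 6, and the vertices of any clique must share a bag in every tree decomposition; so some bag has ≥ 6 vertices and tw(G) ≥ 5. The upper and lower bounds meet at 5, so that is the treewidth.

5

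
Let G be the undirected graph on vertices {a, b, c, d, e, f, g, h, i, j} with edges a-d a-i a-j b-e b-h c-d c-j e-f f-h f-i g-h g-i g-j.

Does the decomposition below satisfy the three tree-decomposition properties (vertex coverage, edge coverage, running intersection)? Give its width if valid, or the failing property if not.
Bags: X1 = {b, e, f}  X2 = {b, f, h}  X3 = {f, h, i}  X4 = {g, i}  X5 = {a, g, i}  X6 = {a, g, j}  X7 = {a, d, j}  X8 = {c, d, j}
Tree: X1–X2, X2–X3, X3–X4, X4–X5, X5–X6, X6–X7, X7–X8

A tree decomposition must satisfy three properties: every vertex lies in some bag; for every edge, both endpoints lie together in some bag; and for every vertex, the bags containing it form a connected subtree. Here edge (h,g) lies in no bag, so the decomposition is invalid.

No — edge (h,g) lies in no bag.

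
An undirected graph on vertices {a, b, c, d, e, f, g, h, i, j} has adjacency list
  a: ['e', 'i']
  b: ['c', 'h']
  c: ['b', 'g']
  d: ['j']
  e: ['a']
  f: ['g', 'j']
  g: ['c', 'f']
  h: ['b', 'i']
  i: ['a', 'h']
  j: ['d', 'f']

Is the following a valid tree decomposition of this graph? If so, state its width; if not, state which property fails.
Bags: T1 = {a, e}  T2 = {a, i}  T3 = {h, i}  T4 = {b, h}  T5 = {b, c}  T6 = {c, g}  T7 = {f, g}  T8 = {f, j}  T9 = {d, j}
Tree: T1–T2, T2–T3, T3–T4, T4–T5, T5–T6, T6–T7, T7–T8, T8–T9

Checking the three conditions: (i) the bags cover all of {a, b, c, d, e, f, g, h, i, j}; (ii) for each edge, some bag contains both endpoints; (iii) the bags containing any fixed vertex form a subtree. All hold, so the decomposition is valid with width 2 − 1 = 1.

Yes; width 1.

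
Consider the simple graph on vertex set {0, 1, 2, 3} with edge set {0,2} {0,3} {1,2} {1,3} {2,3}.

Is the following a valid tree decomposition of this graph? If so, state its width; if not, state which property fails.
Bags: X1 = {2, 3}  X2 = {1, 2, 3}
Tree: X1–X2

A tree decomposition must satisfy three properties: every vertex lies in some bag; for every edge, both endpoints lie together in some bag; and for every vertex, the bags containing it form a connected subtree. Here vertex 0 appears in no bag, so the decomposition is invalid.

No — vertex 0 appears in no bag.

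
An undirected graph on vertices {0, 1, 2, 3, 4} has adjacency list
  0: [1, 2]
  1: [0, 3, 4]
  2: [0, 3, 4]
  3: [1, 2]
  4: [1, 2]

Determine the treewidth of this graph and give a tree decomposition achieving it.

Each bag holds 3 vertices, so the decomposition has width 2, which upper-bounds the treewidth. The edges 4–2–0–1–4 form a cycle, so G is not a tree and its treewidth is at least 2. Therefore the treewidth is 2.

Treewidth 2.
One such decomposition:
Bags: B1 = {1, 2, 4}  B2 = {0, 1, 2}  B3 = {1, 2, 3}
Tree: B1–B2, B2–B3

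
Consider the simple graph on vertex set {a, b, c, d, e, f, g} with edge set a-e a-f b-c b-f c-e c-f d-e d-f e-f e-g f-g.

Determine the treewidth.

A width-2 tree decomposition is:
Bags: B1 = {e, f, g}  B2 = {d, e, f}  B3 = {c, e, f}  B4 = {b, c, f}  B5 = {a, e, f}
Tree: B1–B2, B2–B3, B3–B4, B2–B5
The largest bag has 3 vertices, giving width 2; this decomposition certifies tw(G) ≤ 2. For the lower bound, the 3 vertices {d, e, f} are pairwise adjacent, and any tree decomposition puts a clique entirely inside one bag — forcing width ≥ 2. Combining the bounds, tw(G) = 2.

2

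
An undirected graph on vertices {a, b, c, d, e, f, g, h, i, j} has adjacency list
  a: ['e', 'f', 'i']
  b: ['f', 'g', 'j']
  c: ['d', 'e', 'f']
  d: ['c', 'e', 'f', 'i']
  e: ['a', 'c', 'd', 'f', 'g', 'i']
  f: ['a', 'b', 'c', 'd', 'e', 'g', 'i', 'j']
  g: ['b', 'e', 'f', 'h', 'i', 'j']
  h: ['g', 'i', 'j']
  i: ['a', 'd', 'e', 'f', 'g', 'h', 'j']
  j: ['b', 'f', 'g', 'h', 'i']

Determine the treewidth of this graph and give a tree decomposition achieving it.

Each bag holds 4 vertices, so the decomposition has width 3, which upper-bounds the treewidth. On the other hand G contains the 4-clique {g, h, i, j}. A clique must lie in a single bag of any decomposition, so no decomposition can have width below 3. Combining the bounds, tw(G) = 3.

Treewidth 3.
One optimal decomposition is:
Bags: B1 = {f, g, i, j}  B2 = {e, f, g, i}  B3 = {d, e, f, i}  B4 = {b, f, g, j}  B5 = {c, d, e, f}  B6 = {g, h, i, j}  B7 = {a, e, f, i}
Tree: B1–B2, B2–B3, B1–B4, B3–B5, B1–B6, B2–B7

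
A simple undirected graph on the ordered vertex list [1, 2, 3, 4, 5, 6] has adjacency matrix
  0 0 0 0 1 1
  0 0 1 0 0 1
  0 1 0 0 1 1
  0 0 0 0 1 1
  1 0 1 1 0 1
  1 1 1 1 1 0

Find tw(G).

A width-2 tree decomposition is:
Bags: B1 = {3, 5, 6}  B2 = {1, 5, 6}  B3 = {4, 5, 6}  B4 = {2, 3, 6}
Tree: B1–B2, B2–B3, B1–B4
Each bag holds 3 vertices, so the decomposition has width 2, which upper-bounds the treewidth. Conversely, {2, 3, 6} is a clique of size 3, and the vertices of any clique must share a bag in every tree decomposition; so some bag has ≥ 3 vertices and tw(G) ≥ 2. Hence tw(G) = 2 exactly.

2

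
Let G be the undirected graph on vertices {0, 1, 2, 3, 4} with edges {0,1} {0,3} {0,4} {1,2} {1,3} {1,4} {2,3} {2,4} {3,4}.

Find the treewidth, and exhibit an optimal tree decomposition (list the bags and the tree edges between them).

Treewidth 3.
Bags: B1 = {1, 2, 3, 4}  B2 = {0, 1, 3, 4}
Tree: B1–B2

Each bag holds 4 vertices, so the decomposition has width 3, which upper-bounds the treewidth. Conversely, {0, 1, 3, 4} is a clique of size 4, and the vertices of any clique must share a bag in every tree decomposition; so some bag has ≥ 4 vertices and tw(G) ≥ 3. Therefore the treewidth is 3.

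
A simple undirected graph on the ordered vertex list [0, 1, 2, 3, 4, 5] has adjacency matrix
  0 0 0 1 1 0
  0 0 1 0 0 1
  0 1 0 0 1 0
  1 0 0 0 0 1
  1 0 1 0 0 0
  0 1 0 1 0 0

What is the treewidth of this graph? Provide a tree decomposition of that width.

The largest bag has 3 vertices, giving width 2; this decomposition certifies tw(G) ≤ 2. The edges 0–4–2–1–5–3–0 form a cycle, so G is not a tree and its treewidth is at least 2. Therefore the treewidth is 2.

Treewidth 2.
One optimal decomposition is:
Bags: B1 = {0, 2, 4}  B2 = {0, 1, 2}  B3 = {0, 1, 5}  B4 = {0, 3, 5}
Tree: B1–B2, B2–B3, B3–B4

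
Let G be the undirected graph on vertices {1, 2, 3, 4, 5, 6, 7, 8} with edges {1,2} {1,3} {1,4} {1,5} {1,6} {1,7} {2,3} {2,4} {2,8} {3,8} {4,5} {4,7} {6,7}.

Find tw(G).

A width-2 tree decomposition is:
Bags: B1 = {2, 3, 8}  B2 = {1, 2, 3}  B3 = {1, 2, 4}  B4 = {1, 4, 7}  B5 = {1, 6, 7}  B6 = {1, 4, 5}
Tree: B1–B2, B2–B3, B3–B4, B4–B5, B3–B6
Every bag has size at most 3, so the width is 3 − 1 = 2 and tw(G) ≤ 2. Conversely, {2, 3, 8} is a clique of size 3, and the vertices of any clique must share a bag in every tree decomposition; so some bag has ≥ 3 vertices and tw(G) ≥ 2. Therefore the treewidth is 2.

2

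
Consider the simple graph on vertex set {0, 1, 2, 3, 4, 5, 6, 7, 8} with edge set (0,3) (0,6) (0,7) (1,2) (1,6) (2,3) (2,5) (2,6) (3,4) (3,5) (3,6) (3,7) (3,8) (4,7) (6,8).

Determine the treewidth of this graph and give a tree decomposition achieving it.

Every bag has size at most 3, so the width is 3 − 1 = 2 and tw(G) ≤ 2. For the lower bound, the 3 vertices {1, 2, 6} are pairwise adjacent, and any tree decomposition puts a clique entirely inside one bag — forcing width ≥ 2. Combining the bounds, tw(G) = 2.

Treewidth 2.
One such decomposition:
Bags: B1 = {3, 6, 8}  B2 = {2, 3, 6}  B3 = {1, 2, 6}  B4 = {0, 3, 6}  B5 = {2, 3, 5}  B6 = {0, 3, 7}  B7 = {3, 4, 7}
Tree: B1–B2, B2–B3, B2–B4, B2–B5, B4–B6, B6–B7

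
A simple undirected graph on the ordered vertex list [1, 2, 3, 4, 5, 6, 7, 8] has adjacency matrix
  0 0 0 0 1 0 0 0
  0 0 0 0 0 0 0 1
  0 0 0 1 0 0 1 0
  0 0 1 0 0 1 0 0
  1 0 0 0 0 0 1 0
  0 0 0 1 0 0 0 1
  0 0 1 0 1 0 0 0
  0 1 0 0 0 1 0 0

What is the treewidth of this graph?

1

A width-1 tree decomposition is:
Bags: B1 = {2, 8}  B2 = {6, 8}  B3 = {4, 6}  B4 = {3, 4}  B5 = {3, 7}  B6 = {5, 7}  B7 = {1, 5}
Tree: B1–B2, B2–B3, B3–B4, B4–B5, B5–B6, B6–B7
Each bag holds 2 vertices, so the decomposition has width 1, which upper-bounds the treewidth. Since G has at least one edge (e.g. 2–8), it is not an edgeless graph, so tw(G) ≥ 1. Hence tw(G) = 1 exactly.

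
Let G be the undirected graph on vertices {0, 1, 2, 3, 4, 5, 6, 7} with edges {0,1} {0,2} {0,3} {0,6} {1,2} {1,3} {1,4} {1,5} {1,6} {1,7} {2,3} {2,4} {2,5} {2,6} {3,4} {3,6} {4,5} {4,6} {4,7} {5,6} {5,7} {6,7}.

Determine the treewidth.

4

A width-4 tree decomposition is:
Bags: B1 = {1, 2, 3, 4, 6}  B2 = {1, 2, 4, 5, 6}  B3 = {1, 4, 5, 6, 7}  B4 = {0, 1, 2, 3, 6}
Tree: B1–B2, B2–B3, B1–B4
Each bag holds 5 vertices, so the decomposition has width 4, which upper-bounds the treewidth. Conversely, {0, 1, 2, 3, 6} is a clique of size 5, and the vertices of any clique must share a bag in every tree decomposition; so some bag has ≥ 5 vertices and tw(G) ≥ 4. The upper and lower bounds meet at 4, so that is the treewidth.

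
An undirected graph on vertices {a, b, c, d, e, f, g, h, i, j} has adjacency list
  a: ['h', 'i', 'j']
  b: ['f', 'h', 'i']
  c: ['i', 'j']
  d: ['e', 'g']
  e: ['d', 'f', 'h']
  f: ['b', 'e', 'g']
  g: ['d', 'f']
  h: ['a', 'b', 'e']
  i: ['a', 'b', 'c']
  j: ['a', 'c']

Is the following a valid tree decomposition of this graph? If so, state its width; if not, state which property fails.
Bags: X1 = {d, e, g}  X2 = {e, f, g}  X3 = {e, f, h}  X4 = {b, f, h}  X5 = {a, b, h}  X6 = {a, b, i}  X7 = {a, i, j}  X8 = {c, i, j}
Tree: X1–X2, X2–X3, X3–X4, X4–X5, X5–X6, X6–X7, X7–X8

Every vertex of G appears in some bag (union = {a, b, c, d, e, f, g, h, i, j}); every edge is covered by a bag; and for each vertex v the set of bags containing v is connected in the bag tree. The decomposition is therefore valid. The largest bag has 3 vertices, so the width is 2.

Yes; width 2.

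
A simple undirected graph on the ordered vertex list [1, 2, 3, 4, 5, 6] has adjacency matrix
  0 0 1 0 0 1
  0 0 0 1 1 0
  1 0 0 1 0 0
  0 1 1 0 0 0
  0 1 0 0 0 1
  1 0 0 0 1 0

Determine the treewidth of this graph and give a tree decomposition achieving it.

Treewidth 2.
One such decomposition:
Bags: B1 = {1, 5, 6}  B2 = {1, 3, 5}  B3 = {3, 4, 5}  B4 = {2, 4, 5}
Tree: B1–B2, B2–B3, B3–B4

Every bag has size at most 3, so the width is 3 − 1 = 2 and tw(G) ≤ 2. Since 5–6–1–3–4–2–5 is a cycle in G, G is not acyclic. Forests are exactly the graphs of treewidth ≤ 1, so tw(G) ≥ 2. Combining the bounds, tw(G) = 2.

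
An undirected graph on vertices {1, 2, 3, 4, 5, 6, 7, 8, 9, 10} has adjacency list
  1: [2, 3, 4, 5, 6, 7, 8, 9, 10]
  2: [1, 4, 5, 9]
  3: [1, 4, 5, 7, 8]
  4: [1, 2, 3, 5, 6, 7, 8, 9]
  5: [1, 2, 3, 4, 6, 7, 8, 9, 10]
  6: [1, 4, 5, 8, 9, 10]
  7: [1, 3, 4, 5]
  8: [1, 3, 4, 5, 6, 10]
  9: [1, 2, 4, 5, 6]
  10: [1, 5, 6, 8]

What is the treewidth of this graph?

A width-4 tree decomposition is:
Bags: B1 = {1, 3, 4, 5, 8}  B2 = {1, 4, 5, 6, 8}  B3 = {1, 5, 6, 8, 10}  B4 = {1, 4, 5, 6, 9}  B5 = {1, 2, 4, 5, 9}  B6 = {1, 3, 4, 5, 7}
Tree: B1–B2, B2–B3, B2–B4, B4–B5, B1–B6
The largest bag has 5 vertices, giving width 4; this decomposition certifies tw(G) ≤ 4. For the lower bound, the 5 vertices {1, 5, 6, 8, 10} are pairwise adjacent, and any tree decomposition puts a clique entirely inside one bag — forcing width ≥ 4. Hence tw(G) = 4 exactly.

4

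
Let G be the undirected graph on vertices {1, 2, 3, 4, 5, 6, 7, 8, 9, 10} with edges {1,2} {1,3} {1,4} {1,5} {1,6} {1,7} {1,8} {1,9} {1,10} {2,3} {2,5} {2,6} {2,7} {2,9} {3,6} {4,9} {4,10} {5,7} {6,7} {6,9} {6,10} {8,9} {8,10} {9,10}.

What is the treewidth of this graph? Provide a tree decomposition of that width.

Treewidth 3.
One optimal decomposition is:
Bags: B1 = {1, 2, 6, 9}  B2 = {1, 6, 9, 10}  B3 = {1, 2, 6, 7}  B4 = {1, 2, 5, 7}  B5 = {1, 2, 3, 6}  B6 = {1, 8, 9, 10}  B7 = {1, 4, 9, 10}
Tree: B1–B2, B1–B3, B3–B4, B1–B5, B2–B6, B2–B7

Every bag has size at most 4, so the width is 4 − 1 = 3 and tw(G) ≤ 3. For the lower bound, the 4 vertices {1, 8, 9, 10} are pairwise adjacent, and any tree decomposition puts a clique entirely inside one bag — forcing width ≥ 3. Hence tw(G) = 3 exactly.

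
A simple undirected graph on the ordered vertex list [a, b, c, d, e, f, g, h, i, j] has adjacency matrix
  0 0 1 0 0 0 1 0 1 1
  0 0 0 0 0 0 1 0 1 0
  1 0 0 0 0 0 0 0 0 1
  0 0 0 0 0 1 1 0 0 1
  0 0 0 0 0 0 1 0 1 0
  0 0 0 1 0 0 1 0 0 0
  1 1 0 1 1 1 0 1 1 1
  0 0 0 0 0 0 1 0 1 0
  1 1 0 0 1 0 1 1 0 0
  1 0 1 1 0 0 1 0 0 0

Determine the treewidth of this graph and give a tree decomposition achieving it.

Treewidth 2.
One such decomposition:
Bags: B1 = {a, g, j}  B2 = {a, c, j}  B3 = {a, g, i}  B4 = {d, g, j}  B5 = {b, g, i}  B6 = {e, g, i}  B7 = {g, h, i}  B8 = {d, f, g}
Tree: B1–B2, B1–B3, B1–B4, B3–B5, B5–B6, B6–B7, B4–B8

Each bag holds 3 vertices, so the decomposition has width 2, which upper-bounds the treewidth. For the lower bound, the 3 vertices {d, g, j} are pairwise adjacent, and any tree decomposition puts a clique entirely inside one bag — forcing width ≥ 2. Combining the bounds, tw(G) = 2.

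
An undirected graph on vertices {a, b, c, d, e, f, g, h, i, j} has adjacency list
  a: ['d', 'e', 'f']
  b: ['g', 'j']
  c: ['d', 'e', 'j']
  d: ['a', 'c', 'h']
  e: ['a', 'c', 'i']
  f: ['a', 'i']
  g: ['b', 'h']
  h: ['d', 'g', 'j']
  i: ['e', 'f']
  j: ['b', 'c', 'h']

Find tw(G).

A width-2 tree decomposition is:
Bags: B1 = {b, g, h}  B2 = {b, h, j}  B3 = {d, h, j}  B4 = {c, d, j}  B5 = {a, c, d}  B6 = {a, c, e}  B7 = {a, e, f}  B8 = {e, f, i}
Tree: B1–B2, B2–B3, B3–B4, B4–B5, B5–B6, B6–B7, B7–B8
Each bag holds 3 vertices, so the decomposition has width 2, which upper-bounds the treewidth. Since g–b–j–h–g is a cycle in G, G is not acyclic. Forests are exactly the graphs of treewidth ≤ 1, so tw(G) ≥ 2. Therefore the treewidth is 2.

2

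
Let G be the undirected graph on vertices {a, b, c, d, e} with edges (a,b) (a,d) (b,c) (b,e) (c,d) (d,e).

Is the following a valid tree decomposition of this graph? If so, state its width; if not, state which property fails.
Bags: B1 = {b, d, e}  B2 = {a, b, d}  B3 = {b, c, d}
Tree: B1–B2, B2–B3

Yes; width 2.

Checking the three conditions: (i) the bags cover all of {a, b, c, d, e}; (ii) for each edge, some bag contains both endpoints; (iii) the bags containing any fixed vertex form a subtree. All hold, so the decomposition is valid with width 3 − 1 = 2.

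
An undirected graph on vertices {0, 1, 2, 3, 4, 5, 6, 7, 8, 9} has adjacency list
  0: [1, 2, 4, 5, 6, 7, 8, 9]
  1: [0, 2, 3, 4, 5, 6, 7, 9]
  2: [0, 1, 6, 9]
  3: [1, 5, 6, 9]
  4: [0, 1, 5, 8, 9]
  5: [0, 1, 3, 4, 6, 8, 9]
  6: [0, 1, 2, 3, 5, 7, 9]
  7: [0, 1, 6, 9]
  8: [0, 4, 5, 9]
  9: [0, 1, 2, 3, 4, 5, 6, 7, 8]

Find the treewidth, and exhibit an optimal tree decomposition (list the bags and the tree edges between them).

Every bag has size at most 5, so the width is 5 − 1 = 4 and tw(G) ≤ 4. For the lower bound, the 5 vertices {0, 4, 5, 8, 9} are pairwise adjacent, and any tree decomposition puts a clique entirely inside one bag — forcing width ≥ 4. Combining the bounds, tw(G) = 4.

Treewidth 4.
One optimal decomposition is:
Bags: B1 = {0, 1, 4, 5, 9}  B2 = {0, 1, 5, 6, 9}  B3 = {0, 4, 5, 8, 9}  B4 = {1, 3, 5, 6, 9}  B5 = {0, 1, 2, 6, 9}  B6 = {0, 1, 6, 7, 9}
Tree: B1–B2, B1–B3, B2–B4, B2–B5, B5–B6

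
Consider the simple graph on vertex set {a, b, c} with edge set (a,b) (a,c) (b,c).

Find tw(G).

2

A width-2 tree decomposition is:
Bags: B1 = {a, b, c}
Tree: (single bag)
A single bag containing all 3 vertices is trivially a valid decomposition of width 2. On the other hand G contains the 3-clique {a, b, c}. A clique must lie in a single bag of any decomposition, so no decomposition can have width below 2. Hence tw(G) = 2 exactly.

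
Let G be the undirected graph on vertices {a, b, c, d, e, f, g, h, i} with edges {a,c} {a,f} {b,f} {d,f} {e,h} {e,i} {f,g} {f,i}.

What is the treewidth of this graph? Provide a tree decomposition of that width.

Treewidth 1.
One optimal decomposition is:
Bags: B1 = {f, g}  B2 = {f, i}  B3 = {e, i}  B4 = {a, f}  B5 = {e, h}  B6 = {d, f}  B7 = {b, f}  B8 = {a, c}
Tree: B1–B2, B2–B3, B1–B4, B3–B5, B2–B6, B1–B7, B4–B8

The largest bag has 2 vertices, giving width 1; this decomposition certifies tw(G) ≤ 1. Since G has at least one edge (e.g. f–g), it is not an edgeless graph, so tw(G) ≥ 1. The upper and lower bounds meet at 1, so that is the treewidth.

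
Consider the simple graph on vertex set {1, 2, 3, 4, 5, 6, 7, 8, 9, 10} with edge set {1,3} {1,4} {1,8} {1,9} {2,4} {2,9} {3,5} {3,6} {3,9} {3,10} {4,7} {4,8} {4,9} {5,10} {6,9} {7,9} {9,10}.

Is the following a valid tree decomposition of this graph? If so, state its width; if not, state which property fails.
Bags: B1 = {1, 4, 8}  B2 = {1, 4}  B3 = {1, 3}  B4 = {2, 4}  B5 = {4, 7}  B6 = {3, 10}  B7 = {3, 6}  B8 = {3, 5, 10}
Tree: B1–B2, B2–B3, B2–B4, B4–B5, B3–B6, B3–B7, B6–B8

A tree decomposition must satisfy three properties: every vertex lies in some bag; for every edge, both endpoints lie together in some bag; and for every vertex, the bags containing it form a connected subtree. Here vertex 9 appears in no bag, so the decomposition is invalid.

No — vertex 9 appears in no bag.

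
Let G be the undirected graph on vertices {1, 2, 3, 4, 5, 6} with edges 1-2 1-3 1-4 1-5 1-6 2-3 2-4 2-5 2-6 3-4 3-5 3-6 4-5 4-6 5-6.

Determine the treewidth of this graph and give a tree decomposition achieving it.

A single bag containing all 6 vertices is trivially a valid decomposition of width 5. On the other hand G contains the 6-clique {1, 2, 3, 4, 5, 6}. A clique must lie in a single bag of any decomposition, so no decomposition can have width below 5. Therefore the treewidth is 5.

Treewidth 5.
One such decomposition:
Bags: B1 = {1, 2, 3, 4, 5, 6}
Tree: (single bag)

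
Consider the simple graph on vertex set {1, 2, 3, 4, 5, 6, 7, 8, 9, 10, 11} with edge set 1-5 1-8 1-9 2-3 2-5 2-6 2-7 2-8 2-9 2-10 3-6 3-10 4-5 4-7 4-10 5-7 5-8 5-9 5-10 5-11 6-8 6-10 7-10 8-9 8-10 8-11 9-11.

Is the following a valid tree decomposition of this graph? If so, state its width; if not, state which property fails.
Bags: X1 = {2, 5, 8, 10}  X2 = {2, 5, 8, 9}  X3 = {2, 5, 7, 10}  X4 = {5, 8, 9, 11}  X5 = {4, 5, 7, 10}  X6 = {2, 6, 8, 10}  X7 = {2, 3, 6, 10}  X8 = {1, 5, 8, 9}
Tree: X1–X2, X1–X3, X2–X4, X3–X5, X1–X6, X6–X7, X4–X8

Yes; width 3.

Checking the three conditions: (i) the bags cover all of {1, 2, 3, 4, 5, 6, 7, 8, 9, 10, 11}; (ii) for each edge, some bag contains both endpoints; (iii) the bags containing any fixed vertex form a subtree. All hold, so the decomposition is valid with width 4 − 1 = 3.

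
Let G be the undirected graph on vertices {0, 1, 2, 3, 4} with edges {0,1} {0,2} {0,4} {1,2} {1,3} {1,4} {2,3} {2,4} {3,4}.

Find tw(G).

3

A width-3 tree decomposition is:
Bags: B1 = {1, 2, 3, 4}  B2 = {0, 1, 2, 4}
Tree: B1–B2
The largest bag has 4 vertices, giving width 3; this decomposition certifies tw(G) ≤ 3. On the other hand G contains the 4-clique {0, 1, 2, 4}. A clique must lie in a single bag of any decomposition, so no decomposition can have width below 3. Hence tw(G) = 3 exactly.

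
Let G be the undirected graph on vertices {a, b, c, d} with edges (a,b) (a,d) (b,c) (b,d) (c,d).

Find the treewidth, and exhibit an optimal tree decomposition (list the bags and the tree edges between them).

Treewidth 2.
One optimal decomposition is:
Bags: B1 = {a, b, d}  B2 = {b, c, d}
Tree: B1–B2

The largest bag has 3 vertices, giving width 2; this decomposition certifies tw(G) ≤ 2. For the lower bound, the 3 vertices {b, c, d} are pairwise adjacent, and any tree decomposition puts a clique entirely inside one bag — forcing width ≥ 2. The upper and lower bounds meet at 2, so that is the treewidth.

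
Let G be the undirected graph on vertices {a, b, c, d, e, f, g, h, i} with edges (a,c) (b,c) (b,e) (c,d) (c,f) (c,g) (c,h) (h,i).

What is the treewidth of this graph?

A width-1 tree decomposition is:
Bags: B1 = {c, d}  B2 = {b, c}  B3 = {c, g}  B4 = {a, c}  B5 = {b, e}  B6 = {c, f}  B7 = {c, h}  B8 = {h, i}
Tree: B1–B2, B2–B3, B2–B4, B2–B5, B1–B6, B6–B7, B7–B8
The largest bag has 2 vertices, giving width 1; this decomposition certifies tw(G) ≤ 1. Any graph with an edge has treewidth ≥ 1, and G has the edge d–c. The upper and lower bounds meet at 1, so that is the treewidth.

1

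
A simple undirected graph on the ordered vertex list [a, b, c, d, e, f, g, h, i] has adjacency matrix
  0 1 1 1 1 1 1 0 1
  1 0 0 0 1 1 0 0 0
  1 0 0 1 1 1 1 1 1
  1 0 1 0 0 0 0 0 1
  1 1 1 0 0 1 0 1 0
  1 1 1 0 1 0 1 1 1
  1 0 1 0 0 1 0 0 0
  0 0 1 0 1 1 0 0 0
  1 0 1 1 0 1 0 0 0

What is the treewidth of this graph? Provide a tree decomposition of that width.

Treewidth 3.
One such decomposition:
Bags: B1 = {a, c, e, f}  B2 = {a, c, f, i}  B3 = {a, c, d, i}  B4 = {a, c, f, g}  B5 = {c, e, f, h}  B6 = {a, b, e, f}
Tree: B1–B2, B2–B3, B1–B4, B1–B5, B1–B6

Every bag has size at most 4, so the width is 4 − 1 = 3 and tw(G) ≤ 3. On the other hand G contains the 4-clique {a, c, d, i}. A clique must lie in a single bag of any decomposition, so no decomposition can have width below 3. Combining the bounds, tw(G) = 3.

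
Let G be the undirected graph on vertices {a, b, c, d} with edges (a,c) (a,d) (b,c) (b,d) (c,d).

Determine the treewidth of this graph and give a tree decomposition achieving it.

Treewidth 2.
One such decomposition:
Bags: B1 = {a, c, d}  B2 = {b, c, d}
Tree: B1–B2

Every bag has size at most 3, so the width is 3 − 1 = 2 and tw(G) ≤ 2. For the lower bound, the 3 vertices {a, c, d} are pairwise adjacent, and any tree decomposition puts a clique entirely inside one bag — forcing width ≥ 2. Hence tw(G) = 2 exactly.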